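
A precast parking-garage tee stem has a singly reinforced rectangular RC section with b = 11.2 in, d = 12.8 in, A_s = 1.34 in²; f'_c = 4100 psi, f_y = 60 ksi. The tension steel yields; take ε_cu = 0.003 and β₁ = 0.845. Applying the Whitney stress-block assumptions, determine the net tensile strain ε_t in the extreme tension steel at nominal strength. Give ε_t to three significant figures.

ε_t ≈ 0.0128

a = A_s f_y/(0.85 f'_c b) = 2.060 in.
β₁ = 0.845, so c = a/β₁ = 2.060/0.845 = 2.438 in.
From the linear strain diagram with ε_cu = 0.003: ε_t = 0.003 (d − c)/c = 0.003 × (12.8 − 2.438)/2.438 = 0.0128.
Since ε_t ≥ 0.005, the section is tension-controlled.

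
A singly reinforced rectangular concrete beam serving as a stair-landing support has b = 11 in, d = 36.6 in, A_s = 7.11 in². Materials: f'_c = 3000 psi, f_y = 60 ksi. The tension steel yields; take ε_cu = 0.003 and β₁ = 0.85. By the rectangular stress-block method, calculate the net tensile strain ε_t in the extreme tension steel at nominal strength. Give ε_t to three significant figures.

a = A_s f_y/(0.85 f'_c b) = 15.209 in.
β₁ = 0.85, so c = a/β₁ = 15.209/0.85 = 17.893 in.
From the linear strain diagram with ε_cu = 0.003: ε_t = 0.003 (d − c)/c = 0.003 × (36.6 − 17.893)/17.893 = 0.00314.
ε_t < 0.004 — the section is over-reinforced for flexure under ACI limits.

ε_t ≈ 0.00314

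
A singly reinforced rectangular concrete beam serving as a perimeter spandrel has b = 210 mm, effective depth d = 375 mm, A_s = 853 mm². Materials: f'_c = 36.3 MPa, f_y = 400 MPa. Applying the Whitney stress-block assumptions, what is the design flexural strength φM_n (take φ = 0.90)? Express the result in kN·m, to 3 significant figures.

T = A_s f_y = 853 × 400 = 341200 N = 341.2 kN.
From C = T: a = T/(0.85 f'_c b) = 341200/(0.85 × 36.3 × 210) = 52.66 mm.
M_n = T(d − a/2) = 341.2 kN × (375 − 26.33) mm = 118.97 kN·m.
φM_n = 0.90 × 118.97 = 107.07 kN·m.

φM_n ≈ 107 kN·m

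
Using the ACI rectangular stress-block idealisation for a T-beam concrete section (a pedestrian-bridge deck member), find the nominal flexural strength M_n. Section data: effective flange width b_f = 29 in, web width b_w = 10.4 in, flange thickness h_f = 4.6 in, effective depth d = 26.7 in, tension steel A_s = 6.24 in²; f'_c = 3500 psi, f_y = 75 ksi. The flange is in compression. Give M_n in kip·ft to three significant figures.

Tension: T = A_s f_y = 6.24 × 75 = 468 kips.
Try a within the flange: a = T/(0.85 f'_c b_f) = 468/(0.85 × 3.5 × 29) = 5.425 in.
a = 5.425 > h_f = 4.6 in: the block extends into the web. Split into flange-overhang and web parts.
C_f = 0.85 f'_c (b_f − b_w) h_f = 0.85 × 3.5 × (29 − 10.4) × 4.6 = 254.5 kips.
Remaining web compression depth: a_w = (T − C_f)/(0.85 f'_c b_w) = (468 − 254.5)/(0.85 × 3.5 × 10.4) = 6.900 in.
M_n = C_f(d − h_f/2) + (T − C_f)(d − a_w/2) = 254.5 × (26.7 − 2.3) + 213.5 × (26.7 − 3.45) = 6209.8 + 4963.9 = 11173.7 kip·in.
M_n = 11173.7/12 = 931.14 kip·ft.

M_n ≈ 931 kip·ft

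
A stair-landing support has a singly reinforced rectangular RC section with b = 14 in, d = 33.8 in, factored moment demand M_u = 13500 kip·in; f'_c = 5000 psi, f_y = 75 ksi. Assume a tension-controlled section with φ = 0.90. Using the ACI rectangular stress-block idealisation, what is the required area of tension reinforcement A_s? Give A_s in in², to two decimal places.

A_s ≈ 6.77 in²

M_n = M_u/φ = 13500/0.90 = 15000 kip·in.
From M_n = 0.85 f'_c a b (d − a/2):
a = d − √(d² − 2M_n/(0.85 f'_c b)) = 33.8 − √(33.8² − 2 × 15000/(0.85 × 5 × 14)) = 8.537 in.
A_s = 0.85 f'_c a b / f_y = 0.85 × 5 × 8.537 × 14 / 75 = 6.773 in².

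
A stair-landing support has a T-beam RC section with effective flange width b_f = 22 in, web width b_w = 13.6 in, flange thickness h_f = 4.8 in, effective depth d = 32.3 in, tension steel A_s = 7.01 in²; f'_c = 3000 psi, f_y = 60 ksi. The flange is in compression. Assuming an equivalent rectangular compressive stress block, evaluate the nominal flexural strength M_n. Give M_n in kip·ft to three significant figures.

Tension: T = A_s f_y = 7.01 × 60 = 420.6 kips.
Try a within the flange: a = T/(0.85 f'_c b_f) = 420.6/(0.85 × 3 × 22) = 7.497 in.
a = 7.497 > h_f = 4.8 in: the block extends into the web. Split into flange-overhang and web parts.
C_f = 0.85 f'_c (b_f − b_w) h_f = 0.85 × 3 × (22 − 13.6) × 4.8 = 102.8 kips.
Remaining web compression depth: a_w = (T − C_f)/(0.85 f'_c b_w) = (420.6 − 102.8)/(0.85 × 3 × 13.6) = 9.164 in.
M_n = C_f(d − h_f/2) + (T − C_f)(d − a_w/2) = 102.8 × (32.3 − 2.4) + 317.8 × (32.3 − 4.582) = 3073.7 + 8808.8 = 11882.5 kip·in.
M_n = 11882.5/12 = 990.21 kip·ft.

M_n ≈ 990 kip·ft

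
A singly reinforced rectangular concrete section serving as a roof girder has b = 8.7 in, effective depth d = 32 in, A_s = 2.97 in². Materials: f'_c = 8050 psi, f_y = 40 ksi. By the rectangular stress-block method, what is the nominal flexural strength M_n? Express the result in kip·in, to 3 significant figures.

T = A_s f_y = 2.97 × 40 = 118.8 kips.
a = T/(0.85 f'_c b) = 118.8/(0.85 × 8.05 × 8.7) = 1.996 in.
M_n = T(d − a/2) = 118.8 × (32 − 0.998) = 3683.0 kip·in.

M_n ≈ 3680 kip·in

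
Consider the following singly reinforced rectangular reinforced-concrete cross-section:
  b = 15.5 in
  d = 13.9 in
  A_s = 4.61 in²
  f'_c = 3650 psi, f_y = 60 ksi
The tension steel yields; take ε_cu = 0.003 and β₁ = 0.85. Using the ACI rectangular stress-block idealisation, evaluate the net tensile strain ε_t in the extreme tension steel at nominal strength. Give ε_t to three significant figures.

ε_t ≈ 0.00316

a = A_s f_y/(0.85 f'_c b) = 5.752 in.
β₁ = 0.85, so c = a/β₁ = 5.752/0.85 = 6.767 in.
From the linear strain diagram with ε_cu = 0.003: ε_t = 0.003 (d − c)/c = 0.003 × (13.9 − 6.767)/6.767 = 0.00316.
ε_t < 0.004 — the section is over-reinforced for flexure under ACI limits.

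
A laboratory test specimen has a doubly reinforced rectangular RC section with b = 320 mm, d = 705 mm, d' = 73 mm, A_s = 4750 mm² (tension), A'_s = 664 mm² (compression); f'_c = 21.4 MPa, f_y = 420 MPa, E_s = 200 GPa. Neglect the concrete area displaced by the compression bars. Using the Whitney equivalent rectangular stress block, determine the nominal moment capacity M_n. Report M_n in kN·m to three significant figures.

M_n ≈ 1130 kN·m

Assume both tension and compression steel yield.
Net tension couple steel: A_s − A'_s = 4086 mm².
a = (A_s − A'_s) f_y / (0.85 f'_c b) = 1716120/(0.85 × 21.4 × 320) = 294.83 mm.
c = a/β₁ = 294.83/0.85 = 346.86 mm; ε'_s = 0.003(c − d')/c = 0.0024 ≥ f_y/E_s = 0.0021, so compression steel does yield.
M_n = (A_s − A'_s) f_y (d − a/2) + A'_s f_y (d − d') = [1716120 × (705 − 147.415) + 278880 × (705 − 73)] × 10⁻⁶ = 956.88 + 176.25 = 1133.13 kN·m.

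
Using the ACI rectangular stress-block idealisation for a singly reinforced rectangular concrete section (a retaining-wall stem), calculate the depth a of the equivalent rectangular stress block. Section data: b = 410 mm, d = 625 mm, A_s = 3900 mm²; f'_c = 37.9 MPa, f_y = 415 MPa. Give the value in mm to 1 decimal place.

a ≈ 122.5 mm

T = A_s f_y = 3900 × 415 = 1618500 N = 1618.5 kN.
Setting C = 0.85 f'_c a b equal to T: a = 1618500/(0.85 × 37.9 × 410) = 122.5 mm.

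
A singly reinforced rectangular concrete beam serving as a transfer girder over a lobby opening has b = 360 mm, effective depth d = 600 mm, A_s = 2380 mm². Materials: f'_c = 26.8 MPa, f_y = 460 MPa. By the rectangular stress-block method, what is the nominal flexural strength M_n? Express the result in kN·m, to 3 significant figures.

T = A_s f_y = 2380 × 460 = 1094800 N = 1094.8 kN.
From C = T: a = T/(0.85 f'_c b) = 1094800/(0.85 × 26.8 × 360) = 133.50 mm.
M_n = T(d − a/2) = 1094.8 kN × (600 − 66.75) mm = 583.80 kN·m.

M_n ≈ 584 kN·m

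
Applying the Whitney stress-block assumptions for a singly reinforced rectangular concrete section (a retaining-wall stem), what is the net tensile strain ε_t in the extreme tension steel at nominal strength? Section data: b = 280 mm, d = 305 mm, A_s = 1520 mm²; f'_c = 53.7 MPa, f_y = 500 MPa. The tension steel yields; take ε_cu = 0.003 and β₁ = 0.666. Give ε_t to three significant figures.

a = A_s f_y/(0.85 f'_c b) = 59.47 mm.
β₁ = 0.666, so c = a/β₁ = 59.47/0.666 = 89.29 mm.
From the linear strain diagram with ε_cu = 0.003: ε_t = 0.003 (d − c)/c = 0.003 × (305 − 89.29)/89.29 = 0.00725.
Since ε_t ≥ 0.005, the section is tension-controlled.

ε_t ≈ 0.00725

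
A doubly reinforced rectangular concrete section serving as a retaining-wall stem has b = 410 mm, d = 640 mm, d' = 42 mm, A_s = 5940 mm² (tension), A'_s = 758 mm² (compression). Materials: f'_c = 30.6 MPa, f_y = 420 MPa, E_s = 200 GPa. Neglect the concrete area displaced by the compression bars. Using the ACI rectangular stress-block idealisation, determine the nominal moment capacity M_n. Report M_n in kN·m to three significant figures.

M_n ≈ 1360 kN·m

Assume both tension and compression steel yield.
Net tension couple steel: A_s − A'_s = 5182 mm².
a = (A_s − A'_s) f_y / (0.85 f'_c b) = 2176440/(0.85 × 30.6 × 410) = 204.09 mm.
c = a/β₁ = 204.09/0.831 = 245.60 mm; ε'_s = 0.003(c − d')/c = 0.0025 ≥ f_y/E_s = 0.0021, so compression steel does yield.
M_n = (A_s − A'_s) f_y (d − a/2) + A'_s f_y (d − d') = [2176440 × (640 − 102.045) + 318360 × (640 − 42)] × 10⁻⁶ = 1170.83 + 190.38 = 1361.21 kN·m.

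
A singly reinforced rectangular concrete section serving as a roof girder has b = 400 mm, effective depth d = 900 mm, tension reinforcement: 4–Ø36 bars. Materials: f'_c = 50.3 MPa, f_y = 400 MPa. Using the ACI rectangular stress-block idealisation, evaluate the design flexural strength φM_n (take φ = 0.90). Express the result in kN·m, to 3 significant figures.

A_s = 4 × 1018 = 4072 mm².
T = A_s f_y = 4072 × 400 = 1628800 N = 1628.8 kN.
From C = T: a = T/(0.85 f'_c b) = 1628800/(0.85 × 50.3 × 400) = 95.24 mm.
M_n = T(d − a/2) = 1628.8 kN × (900 − 47.62) mm = 1388.36 kN·m.
φM_n = 0.90 × 1388.36 = 1249.52 kN·m.

φM_n ≈ 1250 kN·m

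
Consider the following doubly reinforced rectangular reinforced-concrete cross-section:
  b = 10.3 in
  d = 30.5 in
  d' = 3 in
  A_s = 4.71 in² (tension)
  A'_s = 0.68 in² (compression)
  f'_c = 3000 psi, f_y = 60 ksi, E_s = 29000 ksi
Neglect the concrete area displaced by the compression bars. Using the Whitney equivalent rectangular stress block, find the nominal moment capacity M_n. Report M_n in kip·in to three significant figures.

M_n ≈ 7380 kip·in

Assume both steels yield.
a = (A_s − A'_s) f_y/(0.85 f'_c b) = (4.71 − 0.68) × 60/(0.85 × 3 × 10.3) = 9.206 in.
c = a/β₁ = 9.206/0.85 = 10.831 in; ε'_s = 0.003(c − d')/c = 0.0022 ≥ ε_y = 0.0021, so the compression steel yields.
M_n = (A_s − A'_s) f_y (d − a/2) + A'_s f_y (d − d') = 241.8 × (30.5 − 4.603) + 40.8 × (30.5 − 3) = 6261.9 + 1122.0 = 7383.9 kip·in.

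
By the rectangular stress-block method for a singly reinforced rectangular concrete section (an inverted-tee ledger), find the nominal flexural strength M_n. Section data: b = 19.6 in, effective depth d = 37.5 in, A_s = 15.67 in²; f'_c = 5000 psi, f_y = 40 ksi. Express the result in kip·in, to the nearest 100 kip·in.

T = A_s f_y = 15.67 × 40 = 626.8 kips.
a = T/(0.85 f'_c b) = 626.8/(0.85 × 5 × 19.6) = 7.525 in.
M_n = T(d − a/2) = 626.8 × (37.5 − 3.7625) = 21146.7 kip·in.

M_n ≈ 21100 kip·in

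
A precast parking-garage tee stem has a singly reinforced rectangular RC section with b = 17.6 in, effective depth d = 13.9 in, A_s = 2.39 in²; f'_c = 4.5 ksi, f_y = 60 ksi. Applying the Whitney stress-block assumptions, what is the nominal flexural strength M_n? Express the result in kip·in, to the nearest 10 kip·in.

M_n ≈ 1840 kip·in

T = A_s f_y = 2.39 × 60 = 143.4 kips.
a = T/(0.85 f'_c b) = 143.4/(0.85 × 4.5 × 17.6) = 2.130 in.
M_n = T(d − a/2) = 143.4 × (13.9 − 1.065) = 1840.5 kip·in.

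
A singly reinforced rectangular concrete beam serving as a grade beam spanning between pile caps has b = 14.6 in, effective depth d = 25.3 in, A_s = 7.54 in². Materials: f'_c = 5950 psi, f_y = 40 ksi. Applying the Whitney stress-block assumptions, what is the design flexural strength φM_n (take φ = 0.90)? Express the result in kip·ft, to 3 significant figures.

φM_n ≈ 526 kip·ft

T = A_s f_y = 7.54 × 40 = 301.6 kips.
a = T/(0.85 f'_c b) = 301.6/(0.85 × 5.95 × 14.6) = 4.085 in.
M_n = T(d − a/2) = 301.6 × (25.3 − 2.0425) = 7014.5 kip·in = 7014.5/12 = 584.54 kip·ft.
φM_n = 0.90 × 584.54 = 526.09 kip·ft.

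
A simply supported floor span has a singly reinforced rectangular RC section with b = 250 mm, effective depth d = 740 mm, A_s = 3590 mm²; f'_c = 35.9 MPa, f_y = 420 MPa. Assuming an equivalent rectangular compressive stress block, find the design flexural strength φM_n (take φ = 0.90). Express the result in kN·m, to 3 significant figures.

T = A_s f_y = 3590 × 420 = 1507800 N = 1507.8 kN.
From C = T: a = T/(0.85 f'_c b) = 1507800/(0.85 × 35.9 × 250) = 197.65 mm.
M_n = T(d − a/2) = 1507.8 kN × (740 − 98.825) mm = 966.76 kN·m.
φM_n = 0.90 × 966.76 = 870.08 kN·m.

φM_n ≈ 870 kN·m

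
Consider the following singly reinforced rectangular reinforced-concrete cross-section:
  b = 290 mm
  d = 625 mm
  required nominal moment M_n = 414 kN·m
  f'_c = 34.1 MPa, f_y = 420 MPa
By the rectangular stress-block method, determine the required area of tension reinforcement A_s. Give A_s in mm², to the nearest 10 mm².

A_s ≈ 1690 mm²

With M_n = 0.85 f'_c a b (d − a/2), solve the quadratic for a:
a = d − √(d² − 2M_n/(0.85 f'_c b)) = 625 − √(625² − 2 × 414×10⁶/(0.85 × 34.1 × 290)) = 84.52 mm.
A_s = 0.85 f'_c a b / f_y = 0.85 × 34.1 × 84.52 × 290 / 420 = 1691.5 mm².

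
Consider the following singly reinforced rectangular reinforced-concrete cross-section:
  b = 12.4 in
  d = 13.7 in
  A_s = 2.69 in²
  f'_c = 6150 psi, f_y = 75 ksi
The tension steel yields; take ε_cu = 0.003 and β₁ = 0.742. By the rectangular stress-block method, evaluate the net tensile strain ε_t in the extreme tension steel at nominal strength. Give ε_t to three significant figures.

a = A_s f_y/(0.85 f'_c b) = 3.112 in.
β₁ = 0.742, so c = a/β₁ = 3.112/0.742 = 4.194 in.
From the linear strain diagram with ε_cu = 0.003: ε_t = 0.003 (d − c)/c = 0.003 × (13.7 − 4.194)/4.194 = 0.00680.
Since ε_t ≥ 0.005, the section is tension-controlled.

ε_t ≈ 0.00680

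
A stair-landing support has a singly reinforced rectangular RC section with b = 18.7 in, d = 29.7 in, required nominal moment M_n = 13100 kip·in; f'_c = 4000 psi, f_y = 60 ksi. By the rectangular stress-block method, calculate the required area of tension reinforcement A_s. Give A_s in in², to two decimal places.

A_s ≈ 8.50 in²

From M_n = 0.85 f'_c a b (d − a/2):
a = d − √(d² − 2M_n/(0.85 f'_c b)) = 29.7 − √(29.7² − 2 × 13100/(0.85 × 4 × 18.7)) = 8.020 in.
A_s = 0.85 f'_c a b / f_y = 0.85 × 4 × 8.020 × 18.7 / 60 = 8.499 in².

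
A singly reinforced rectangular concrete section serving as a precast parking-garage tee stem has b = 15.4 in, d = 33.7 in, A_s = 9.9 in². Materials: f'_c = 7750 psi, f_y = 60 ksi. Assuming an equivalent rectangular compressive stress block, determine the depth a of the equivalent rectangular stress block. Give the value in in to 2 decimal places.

a ≈ 5.86 in

T = A_s f_y = 9.9 × 60 = 594 kips.
a = T/(0.85 f'_c b) = 594/(0.85 × 7.75 × 15.4) = 5.86 in.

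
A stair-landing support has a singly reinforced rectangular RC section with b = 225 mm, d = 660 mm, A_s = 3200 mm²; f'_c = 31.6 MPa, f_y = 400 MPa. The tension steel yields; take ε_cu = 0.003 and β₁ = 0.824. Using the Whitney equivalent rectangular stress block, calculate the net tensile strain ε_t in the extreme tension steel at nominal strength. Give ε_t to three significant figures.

ε_t ≈ 0.00470

a = A_s f_y/(0.85 f'_c b) = 211.80 mm.
β₁ = 0.824, so c = a/β₁ = 211.80/0.824 = 257.04 mm.
From the linear strain diagram with ε_cu = 0.003: ε_t = 0.003 (d − c)/c = 0.003 × (660 − 257.04)/257.04 = 0.00470.
ε_t is between 0.004 and 0.005 — transition zone.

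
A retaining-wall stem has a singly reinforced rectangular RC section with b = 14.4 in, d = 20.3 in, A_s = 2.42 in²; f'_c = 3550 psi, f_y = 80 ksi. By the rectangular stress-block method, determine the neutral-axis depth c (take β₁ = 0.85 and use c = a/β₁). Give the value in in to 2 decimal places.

c ≈ 5.24 in

T = A_s f_y = 2.42 × 80 = 193.6 kips.
a = T/(0.85 f'_c b) = 193.6/(0.85 × 3.55 × 14.4) = 4.4555 in.
With β₁ = 0.85, c = a/β₁ = 4.4555/0.85 = 5.24 in.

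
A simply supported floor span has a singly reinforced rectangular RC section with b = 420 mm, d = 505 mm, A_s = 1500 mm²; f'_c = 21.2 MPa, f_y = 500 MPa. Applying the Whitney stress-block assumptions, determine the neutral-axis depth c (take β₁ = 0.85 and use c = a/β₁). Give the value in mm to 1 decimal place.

c ≈ 116.6 mm

T = A_s f_y = 1500 × 500 = 750000 N = 750 kN.
Setting C = 0.85 f'_c a b equal to T: a = 750000/(0.85 × 21.2 × 420) = 99.096 mm.
With β₁ = 0.85, c = a/β₁ = 99.096/0.85 = 116.6 mm.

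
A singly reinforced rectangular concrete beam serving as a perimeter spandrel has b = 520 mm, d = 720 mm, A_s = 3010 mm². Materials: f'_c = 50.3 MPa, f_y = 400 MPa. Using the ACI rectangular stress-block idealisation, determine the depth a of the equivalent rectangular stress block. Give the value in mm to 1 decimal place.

a ≈ 54.2 mm

T = A_s f_y = 3010 × 400 = 1204000 N = 1204 kN.
Setting C = 0.85 f'_c a b equal to T: a = 1204000/(0.85 × 50.3 × 520) = 54.2 mm.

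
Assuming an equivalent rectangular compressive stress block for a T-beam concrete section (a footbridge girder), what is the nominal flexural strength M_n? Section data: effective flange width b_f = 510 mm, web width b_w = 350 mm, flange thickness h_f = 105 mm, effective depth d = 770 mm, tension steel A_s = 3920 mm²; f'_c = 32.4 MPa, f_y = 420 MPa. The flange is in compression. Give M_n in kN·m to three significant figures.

Tension: T = A_s f_y = 3920 × 420 = 1646400 N.
Try a within the flange: a = T/(0.85 f'_c b_f) = 1646400/(0.85 × 32.4 × 510) = 117.22 mm.
a = 117.22 > h_f = 105 mm: the block extends into the web. Split into flange-overhang and web parts.
C_f = 0.85 f'_c (b_f − b_w) h_f = 0.85 × 32.4 × (510 − 350) × 105 = 462672 N.
Remaining web compression depth: a_w = (T − C_f)/(0.85 f'_c b_w) = (1646400 − 462672)/(0.85 × 32.4 × 350) = 122.81 mm.
M_n = C_f(d − h_f/2) + (T − C_f)(d − a_w/2) = 462672 × (770 − 52.5) + 1183728 × (770 − 61.405) = 331.97 + 838.78 = 1170.75 × 10⁶ N·mm.
M_n = 1170.75 kN·m.

M_n ≈ 1170 kN·m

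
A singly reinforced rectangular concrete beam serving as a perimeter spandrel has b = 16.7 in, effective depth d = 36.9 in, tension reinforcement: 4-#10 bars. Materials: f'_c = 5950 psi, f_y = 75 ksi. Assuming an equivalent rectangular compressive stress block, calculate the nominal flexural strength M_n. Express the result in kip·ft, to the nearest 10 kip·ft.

M_n ≈ 1100 kip·ft

A_s = 4 × 1.27 = 5.08 in².
T = A_s f_y = 5.08 × 75 = 381 kips.
a = T/(0.85 f'_c b) = 381/(0.85 × 5.95 × 16.7) = 4.511 in.
M_n = T(d − a/2) = 381 × (36.9 − 2.2555) = 13199.6 kip·in = 13199.6/12 = 1099.97 kip·ft.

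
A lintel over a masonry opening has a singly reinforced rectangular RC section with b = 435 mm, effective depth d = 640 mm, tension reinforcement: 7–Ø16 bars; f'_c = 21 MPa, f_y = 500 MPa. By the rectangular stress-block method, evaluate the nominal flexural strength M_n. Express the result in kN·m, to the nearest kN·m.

M_n ≈ 418 kN·m

A_s = 7 × 201 = 1407 mm².
T = A_s f_y = 1407 × 500 = 703500 N = 703.5 kN.
From C = T: a = T/(0.85 f'_c b) = 703500/(0.85 × 21 × 435) = 90.60 mm.
M_n = T(d − a/2) = 703.5 kN × (640 − 45.3) mm = 418.37 kN·m.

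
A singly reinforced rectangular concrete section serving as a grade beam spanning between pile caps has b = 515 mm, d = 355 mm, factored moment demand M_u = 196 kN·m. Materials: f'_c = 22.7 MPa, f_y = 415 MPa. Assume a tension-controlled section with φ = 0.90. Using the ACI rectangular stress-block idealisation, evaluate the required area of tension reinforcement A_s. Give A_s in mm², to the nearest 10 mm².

A_s ≈ 1640 mm²

M_n = M_u/φ = 196/0.90 = 217.778 kN·m.
With M_n = 0.85 f'_c a b (d − a/2), solve the quadratic for a:
a = d − √(d² − 2M_n/(0.85 f'_c b)) = 355 − √(355² − 2 × 217.778×10⁶/(0.85 × 22.7 × 515)) = 68.31 mm.
A_s = 0.85 f'_c a b / f_y = 0.85 × 22.7 × 68.31 × 515 / 415 = 1635.6 mm².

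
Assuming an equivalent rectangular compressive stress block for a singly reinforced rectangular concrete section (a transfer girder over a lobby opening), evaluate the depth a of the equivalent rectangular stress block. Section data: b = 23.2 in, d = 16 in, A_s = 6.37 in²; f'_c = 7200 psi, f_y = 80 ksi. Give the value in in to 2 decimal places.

T = A_s f_y = 6.37 × 80 = 509.6 kips.
a = T/(0.85 f'_c b) = 509.6/(0.85 × 7.2 × 23.2) = 3.59 in.

a ≈ 3.59 in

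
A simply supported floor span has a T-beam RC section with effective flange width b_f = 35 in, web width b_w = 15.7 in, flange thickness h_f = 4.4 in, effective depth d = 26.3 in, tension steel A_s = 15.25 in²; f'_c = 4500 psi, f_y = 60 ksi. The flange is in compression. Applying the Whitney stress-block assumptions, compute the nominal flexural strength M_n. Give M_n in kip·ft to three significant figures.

Tension: T = A_s f_y = 15.25 × 60 = 915 kips.
Try a within the flange: a = T/(0.85 f'_c b_f) = 915/(0.85 × 4.5 × 35) = 6.835 in.
a = 6.835 > h_f = 4.4 in: the block extends into the web. Split into flange-overhang and web parts.
C_f = 0.85 f'_c (b_f − b_w) h_f = 0.85 × 4.5 × (35 − 15.7) × 4.4 = 324.8 kips.
Remaining web compression depth: a_w = (T − C_f)/(0.85 f'_c b_w) = (915 − 324.8)/(0.85 × 4.5 × 15.7) = 9.828 in.
M_n = C_f(d − h_f/2) + (T − C_f)(d − a_w/2) = 324.8 × (26.3 − 2.2) + 590.2 × (26.3 − 4.914) = 7827.7 + 12622.0 = 20449.7 kip·in.
M_n = 20449.7/12 = 1704.14 kip·ft.

M_n ≈ 1700 kip·ft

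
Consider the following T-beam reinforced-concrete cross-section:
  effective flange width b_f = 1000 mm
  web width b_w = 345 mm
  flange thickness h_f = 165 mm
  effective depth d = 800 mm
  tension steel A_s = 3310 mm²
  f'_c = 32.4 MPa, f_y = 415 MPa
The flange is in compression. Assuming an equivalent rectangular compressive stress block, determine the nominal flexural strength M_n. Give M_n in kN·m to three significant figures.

Tension: T = A_s f_y = 3310 × 415 = 1373650 N.
Try a within the flange: a = T/(0.85 f'_c b_f) = 1373650/(0.85 × 32.4 × 1000) = 49.88 mm.
Since a = 49.88 ≤ h_f = 165 mm, the stress block lies entirely in the flange; analyse as a rectangular beam of width b_f.
M_n = T(d − a/2) = 1373650 × (800 − 24.94) = 1064.66 × 10⁶ N·mm.
M_n = 1064.66 kN·m.

M_n ≈ 1060 kN·m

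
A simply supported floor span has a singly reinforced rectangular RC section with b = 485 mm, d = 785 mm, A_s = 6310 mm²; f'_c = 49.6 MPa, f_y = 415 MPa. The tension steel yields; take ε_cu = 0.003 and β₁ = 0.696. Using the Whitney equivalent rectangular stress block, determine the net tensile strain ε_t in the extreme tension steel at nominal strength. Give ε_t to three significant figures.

a = A_s f_y/(0.85 f'_c b) = 128.07 mm.
β₁ = 0.696, so c = a/β₁ = 128.07/0.696 = 184.01 mm.
From the linear strain diagram with ε_cu = 0.003: ε_t = 0.003 (d − c)/c = 0.003 × (785 − 184.01)/184.01 = 0.00980.
Since ε_t ≥ 0.005, the section is tension-controlled.

ε_t ≈ 0.00980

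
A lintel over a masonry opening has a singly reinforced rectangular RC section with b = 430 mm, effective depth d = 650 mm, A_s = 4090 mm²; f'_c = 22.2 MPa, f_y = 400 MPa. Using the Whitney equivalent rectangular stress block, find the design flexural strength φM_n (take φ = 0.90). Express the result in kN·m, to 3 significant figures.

φM_n ≈ 809 kN·m

T = A_s f_y = 4090 × 400 = 1636000 N = 1636 kN.
From C = T: a = T/(0.85 f'_c b) = 1636000/(0.85 × 22.2 × 430) = 201.62 mm.
M_n = T(d − a/2) = 1636 kN × (650 − 100.81) mm = 898.47 kN·m.
φM_n = 0.90 × 898.47 = 808.62 kN·m.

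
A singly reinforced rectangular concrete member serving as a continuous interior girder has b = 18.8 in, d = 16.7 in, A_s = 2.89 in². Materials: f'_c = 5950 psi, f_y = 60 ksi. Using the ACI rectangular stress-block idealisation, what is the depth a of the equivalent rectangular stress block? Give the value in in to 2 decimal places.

T = A_s f_y = 2.89 × 60 = 173.4 kips.
a = T/(0.85 f'_c b) = 173.4/(0.85 × 5.95 × 18.8) = 1.82 in.

a ≈ 1.82 in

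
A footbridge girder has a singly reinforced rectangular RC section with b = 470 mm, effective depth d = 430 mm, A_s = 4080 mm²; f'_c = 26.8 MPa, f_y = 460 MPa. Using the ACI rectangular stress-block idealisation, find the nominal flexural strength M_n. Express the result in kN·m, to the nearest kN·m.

M_n ≈ 643 kN·m

T = A_s f_y = 4080 × 460 = 1876800 N = 1876.8 kN.
From C = T: a = T/(0.85 f'_c b) = 1876800/(0.85 × 26.8 × 470) = 175.29 mm.
M_n = T(d − a/2) = 1876.8 kN × (430 − 87.645) mm = 642.53 kN·m.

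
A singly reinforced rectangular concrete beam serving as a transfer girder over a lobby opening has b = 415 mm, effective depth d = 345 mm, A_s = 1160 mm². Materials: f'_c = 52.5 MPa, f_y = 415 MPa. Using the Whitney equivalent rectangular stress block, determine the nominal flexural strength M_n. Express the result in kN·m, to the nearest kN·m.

M_n ≈ 160 kN·m

T = A_s f_y = 1160 × 415 = 481400 N = 481.4 kN.
From C = T: a = T/(0.85 f'_c b) = 481400/(0.85 × 52.5 × 415) = 25.99 mm.
M_n = T(d − a/2) = 481.4 kN × (345 − 12.995) mm = 159.83 kN·m.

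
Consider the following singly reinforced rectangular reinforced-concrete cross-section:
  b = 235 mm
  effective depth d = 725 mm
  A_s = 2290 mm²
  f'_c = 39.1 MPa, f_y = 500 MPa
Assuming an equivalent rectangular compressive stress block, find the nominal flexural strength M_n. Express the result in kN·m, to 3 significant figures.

T = A_s f_y = 2290 × 500 = 1145000 N = 1145 kN.
From C = T: a = T/(0.85 f'_c b) = 1145000/(0.85 × 39.1 × 235) = 146.60 mm.
M_n = T(d − a/2) = 1145 kN × (725 − 73.3) mm = 746.20 kN·m.

M_n ≈ 746 kN·m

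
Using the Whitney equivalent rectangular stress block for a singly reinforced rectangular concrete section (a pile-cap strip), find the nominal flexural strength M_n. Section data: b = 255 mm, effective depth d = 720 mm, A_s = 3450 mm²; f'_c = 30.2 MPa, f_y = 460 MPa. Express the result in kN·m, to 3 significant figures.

T = A_s f_y = 3450 × 460 = 1587000 N = 1587 kN.
From C = T: a = T/(0.85 f'_c b) = 1587000/(0.85 × 30.2 × 255) = 242.44 mm.
M_n = T(d − a/2) = 1587 kN × (720 − 121.22) mm = 950.26 kN·m.

M_n ≈ 950 kN·m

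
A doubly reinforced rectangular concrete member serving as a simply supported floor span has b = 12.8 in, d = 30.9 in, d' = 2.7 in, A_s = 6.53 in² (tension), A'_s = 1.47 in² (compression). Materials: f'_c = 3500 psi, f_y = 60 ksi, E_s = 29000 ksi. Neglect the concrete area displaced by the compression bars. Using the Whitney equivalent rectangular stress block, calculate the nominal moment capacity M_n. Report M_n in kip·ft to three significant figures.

Assume both steels yield.
a = (A_s − A'_s) f_y/(0.85 f'_c b) = (6.53 − 1.47) × 60/(0.85 × 3.5 × 12.8) = 7.973 in.
c = a/β₁ = 7.973/0.85 = 9.380 in; ε'_s = 0.003(c − d')/c = 0.0021 ≥ ε_y = 0.0021, so the compression steel yields.
M_n = (A_s − A'_s) f_y (d − a/2) + A'_s f_y (d − d') = 303.6 × (30.9 − 3.9865) + 88.2 × (30.9 − 2.7) = 8170.9 + 2487.2 = 10658.1 kip·in = 10658.1/12 = 888.18 kip·ft.

M_n ≈ 888 kip·ft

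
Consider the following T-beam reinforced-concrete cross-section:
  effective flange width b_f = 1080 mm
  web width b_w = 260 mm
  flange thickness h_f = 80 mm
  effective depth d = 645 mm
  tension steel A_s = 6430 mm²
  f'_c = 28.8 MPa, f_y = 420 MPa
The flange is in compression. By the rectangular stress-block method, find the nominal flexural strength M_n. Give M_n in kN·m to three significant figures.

Tension: T = A_s f_y = 6430 × 420 = 2700600 N.
Try a within the flange: a = T/(0.85 f'_c b_f) = 2700600/(0.85 × 28.8 × 1080) = 102.15 mm.
a = 102.15 > h_f = 80 mm: the block extends into the web. Split into flange-overhang and web parts.
C_f = 0.85 f'_c (b_f − b_w) h_f = 0.85 × 28.8 × (1080 − 260) × 80 = 1605888 N.
Remaining web compression depth: a_w = (T − C_f)/(0.85 f'_c b_w) = (2700600 − 1605888)/(0.85 × 28.8 × 260) = 171.99 mm.
M_n = C_f(d − h_f/2) + (T − C_f)(d − a_w/2) = 1605888 × (645 − 40) + 1094712 × (645 − 85.995) = 971.56 + 611.95 = 1583.51 × 10⁶ N·mm.
M_n = 1583.51 kN·m.

M_n ≈ 1580 kN·m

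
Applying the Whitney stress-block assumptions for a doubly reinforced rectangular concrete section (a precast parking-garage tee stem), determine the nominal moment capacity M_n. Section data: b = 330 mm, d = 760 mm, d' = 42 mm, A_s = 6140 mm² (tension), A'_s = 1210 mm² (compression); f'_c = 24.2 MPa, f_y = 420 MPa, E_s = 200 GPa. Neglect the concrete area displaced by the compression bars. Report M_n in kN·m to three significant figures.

M_n ≈ 1620 kN·m

Assume both tension and compression steel yield.
Net tension couple steel: A_s − A'_s = 4930 mm².
a = (A_s − A'_s) f_y / (0.85 f'_c b) = 2070600/(0.85 × 24.2 × 330) = 305.03 mm.
c = a/β₁ = 305.03/0.85 = 358.86 mm; ε'_s = 0.003(c − d')/c = 0.0026 ≥ f_y/E_s = 0.0021, so compression steel does yield.
M_n = (A_s − A'_s) f_y (d − a/2) + A'_s f_y (d − d') = [2070600 × (760 − 152.515) + 508200 × (760 − 42)] × 10⁻⁶ = 1257.86 + 364.89 = 1622.75 kN·m.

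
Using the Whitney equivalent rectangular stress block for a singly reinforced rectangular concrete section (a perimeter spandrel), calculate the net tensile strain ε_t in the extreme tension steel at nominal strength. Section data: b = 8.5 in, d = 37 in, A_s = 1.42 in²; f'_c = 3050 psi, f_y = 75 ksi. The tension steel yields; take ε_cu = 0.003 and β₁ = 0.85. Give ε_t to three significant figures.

ε_t ≈ 0.0165

a = A_s f_y/(0.85 f'_c b) = 4.833 in.
β₁ = 0.85, so c = a/β₁ = 4.833/0.85 = 5.686 in.
From the linear strain diagram with ε_cu = 0.003: ε_t = 0.003 (d − c)/c = 0.003 × (37 − 5.686)/5.686 = 0.0165.
Since ε_t ≥ 0.005, the section is tension-controlled.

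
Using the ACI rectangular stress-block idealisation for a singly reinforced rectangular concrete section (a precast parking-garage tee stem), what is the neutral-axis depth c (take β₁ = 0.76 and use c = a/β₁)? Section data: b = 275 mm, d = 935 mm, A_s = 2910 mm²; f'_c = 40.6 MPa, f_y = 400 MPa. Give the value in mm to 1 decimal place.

T = A_s f_y = 2910 × 400 = 1164000 N = 1164 kN.
Setting C = 0.85 f'_c a b equal to T: a = 1164000/(0.85 × 40.6 × 275) = 122.652 mm.
With β₁ = 0.76, c = a/β₁ = 122.652/0.76 = 161.4 mm.

c ≈ 161.4 mm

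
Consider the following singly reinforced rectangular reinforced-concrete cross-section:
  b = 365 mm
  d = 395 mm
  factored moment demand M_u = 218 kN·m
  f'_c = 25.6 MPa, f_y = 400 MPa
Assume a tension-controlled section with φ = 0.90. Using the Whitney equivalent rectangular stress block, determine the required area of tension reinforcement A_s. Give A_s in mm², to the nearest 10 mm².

A_s ≈ 1720 mm²

M_n = M_u/φ = 218/0.90 = 242.222 kN·m.
With M_n = 0.85 f'_c a b (d − a/2), solve the quadratic for a:
a = d − √(d² − 2M_n/(0.85 f'_c b)) = 395 − √(395² − 2 × 242.222×10⁶/(0.85 × 25.6 × 365)) = 86.73 mm.
A_s = 0.85 f'_c a b / f_y = 0.85 × 25.6 × 86.73 × 365 / 400 = 1722.1 mm².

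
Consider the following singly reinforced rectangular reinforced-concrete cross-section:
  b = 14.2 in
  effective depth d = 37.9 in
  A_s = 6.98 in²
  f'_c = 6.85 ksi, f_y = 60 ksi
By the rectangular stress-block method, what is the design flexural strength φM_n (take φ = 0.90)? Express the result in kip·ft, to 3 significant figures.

T = A_s f_y = 6.98 × 60 = 418.8 kips.
a = T/(0.85 f'_c b) = 418.8/(0.85 × 6.85 × 14.2) = 5.065 in.
M_n = T(d − a/2) = 418.8 × (37.9 − 2.5325) = 14811.9 kip·in = 14811.9/12 = 1234.33 kip·ft.
φM_n = 0.90 × 1234.33 = 1110.90 kip·ft.

φM_n ≈ 1110 kip·ft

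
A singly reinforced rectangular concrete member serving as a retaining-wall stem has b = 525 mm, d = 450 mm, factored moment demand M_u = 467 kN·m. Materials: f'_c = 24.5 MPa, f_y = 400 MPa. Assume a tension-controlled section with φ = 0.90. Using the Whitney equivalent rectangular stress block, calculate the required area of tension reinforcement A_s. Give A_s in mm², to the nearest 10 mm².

A_s ≈ 3330 mm²

M_n = M_u/φ = 467/0.90 = 518.889 kN·m.
With M_n = 0.85 f'_c a b (d − a/2), solve the quadratic for a:
a = d − √(d² − 2M_n/(0.85 f'_c b)) = 450 − √(450² − 2 × 518.889×10⁶/(0.85 × 24.5 × 525)) = 122.01 mm.
A_s = 0.85 f'_c a b / f_y = 0.85 × 24.5 × 122.01 × 525 / 400 = 3334.9 mm².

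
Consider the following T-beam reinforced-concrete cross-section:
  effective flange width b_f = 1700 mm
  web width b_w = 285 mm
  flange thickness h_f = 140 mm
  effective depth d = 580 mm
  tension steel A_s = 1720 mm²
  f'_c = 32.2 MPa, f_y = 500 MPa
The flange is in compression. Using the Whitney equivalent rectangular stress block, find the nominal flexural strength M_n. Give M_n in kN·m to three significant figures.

Tension: T = A_s f_y = 1720 × 500 = 860000 N.
Try a within the flange: a = T/(0.85 f'_c b_f) = 860000/(0.85 × 32.2 × 1700) = 18.48 mm.
Since a = 18.48 ≤ h_f = 140 mm, the stress block lies entirely in the flange; analyse as a rectangular beam of width b_f.
M_n = T(d − a/2) = 860000 × (580 − 9.24) = 490.85 × 10⁶ N·mm.
M_n = 490.85 kN·m.

M_n ≈ 491 kN·m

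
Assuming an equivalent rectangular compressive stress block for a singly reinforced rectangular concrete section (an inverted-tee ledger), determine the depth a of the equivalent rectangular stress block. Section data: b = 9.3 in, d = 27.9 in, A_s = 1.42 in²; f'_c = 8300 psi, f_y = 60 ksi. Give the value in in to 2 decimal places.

T = A_s f_y = 1.42 × 60 = 85.2 kips.
a = T/(0.85 f'_c b) = 85.2/(0.85 × 8.3 × 9.3) = 1.30 in.

a ≈ 1.30 in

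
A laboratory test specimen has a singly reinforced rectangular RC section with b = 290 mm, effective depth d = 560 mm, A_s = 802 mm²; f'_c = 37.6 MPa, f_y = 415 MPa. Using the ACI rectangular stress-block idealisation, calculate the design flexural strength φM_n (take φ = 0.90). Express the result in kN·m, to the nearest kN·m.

φM_n ≈ 162 kN·m

T = A_s f_y = 802 × 415 = 332830 N = 332.83 kN.
From C = T: a = T/(0.85 f'_c b) = 332830/(0.85 × 37.6 × 290) = 35.91 mm.
M_n = T(d − a/2) = 332.83 kN × (560 − 17.955) mm = 180.41 kN·m.
φM_n = 0.90 × 180.41 = 162.37 kN·m.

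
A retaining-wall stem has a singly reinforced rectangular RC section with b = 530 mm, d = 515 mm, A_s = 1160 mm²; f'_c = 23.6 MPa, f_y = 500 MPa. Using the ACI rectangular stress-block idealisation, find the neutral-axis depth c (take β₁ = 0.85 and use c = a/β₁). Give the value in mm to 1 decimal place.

T = A_s f_y = 1160 × 500 = 580000 N = 580 kN.
Setting C = 0.85 f'_c a b equal to T: a = 580000/(0.85 × 23.6 × 530) = 54.553 mm.
With β₁ = 0.85, c = a/β₁ = 54.553/0.85 = 64.2 mm.

c ≈ 64.2 mm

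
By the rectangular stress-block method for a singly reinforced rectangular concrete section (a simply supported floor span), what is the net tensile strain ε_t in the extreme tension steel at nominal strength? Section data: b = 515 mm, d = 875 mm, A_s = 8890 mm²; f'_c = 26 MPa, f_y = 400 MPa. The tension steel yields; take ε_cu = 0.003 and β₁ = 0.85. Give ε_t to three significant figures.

ε_t ≈ 0.00414

a = A_s f_y/(0.85 f'_c b) = 312.44 mm.
β₁ = 0.85, so c = a/β₁ = 312.44/0.85 = 367.58 mm.
From the linear strain diagram with ε_cu = 0.003: ε_t = 0.003 (d − c)/c = 0.003 × (875 − 367.58)/367.58 = 0.00414.
ε_t is between 0.004 and 0.005 — transition zone.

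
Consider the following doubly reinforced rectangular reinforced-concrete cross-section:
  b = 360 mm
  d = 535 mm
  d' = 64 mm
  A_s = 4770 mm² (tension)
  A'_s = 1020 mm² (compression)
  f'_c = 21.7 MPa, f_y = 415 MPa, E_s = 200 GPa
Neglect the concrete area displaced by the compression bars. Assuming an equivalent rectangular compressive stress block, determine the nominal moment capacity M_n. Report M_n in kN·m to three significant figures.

M_n ≈ 850 kN·m

Assume both tension and compression steel yield.
Net tension couple steel: A_s − A'_s = 3750 mm².
a = (A_s − A'_s) f_y / (0.85 f'_c b) = 1556250/(0.85 × 21.7 × 360) = 234.37 mm.
c = a/β₁ = 234.37/0.85 = 275.73 mm; ε'_s = 0.003(c − d')/c = 0.0023 ≥ f_y/E_s = 0.0021, so compression steel does yield.
M_n = (A_s − A'_s) f_y (d − a/2) + A'_s f_y (d − d') = [1556250 × (535 − 117.185) + 423300 × (535 − 64)] × 10⁻⁶ = 650.22 + 199.37 = 849.59 kN·m.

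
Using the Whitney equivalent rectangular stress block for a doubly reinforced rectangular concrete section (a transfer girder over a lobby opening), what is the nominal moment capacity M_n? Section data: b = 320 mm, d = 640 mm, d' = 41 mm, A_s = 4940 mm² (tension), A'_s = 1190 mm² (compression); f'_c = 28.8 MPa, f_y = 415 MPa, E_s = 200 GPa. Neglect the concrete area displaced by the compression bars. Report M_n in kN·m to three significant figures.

Assume both tension and compression steel yield.
Net tension couple steel: A_s − A'_s = 3750 mm².
a = (A_s − A'_s) f_y / (0.85 f'_c b) = 1556250/(0.85 × 28.8 × 320) = 198.66 mm.
c = a/β₁ = 198.66/0.844 = 235.38 mm; ε'_s = 0.003(c − d')/c = 0.0025 ≥ f_y/E_s = 0.0021, so compression steel does yield.
M_n = (A_s − A'_s) f_y (d − a/2) + A'_s f_y (d − d') = [1556250 × (640 − 99.33) + 493850 × (640 − 41)] × 10⁻⁶ = 841.42 + 295.82 = 1137.24 kN·m.

M_n ≈ 1140 kN·m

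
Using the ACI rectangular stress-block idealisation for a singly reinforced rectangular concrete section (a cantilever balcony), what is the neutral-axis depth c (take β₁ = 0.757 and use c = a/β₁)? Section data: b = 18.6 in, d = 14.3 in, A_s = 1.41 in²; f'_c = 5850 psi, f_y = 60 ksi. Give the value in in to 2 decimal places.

T = A_s f_y = 1.41 × 60 = 84.6 kips.
a = T/(0.85 f'_c b) = 84.6/(0.85 × 5.85 × 18.6) = 0.9147 in.
With β₁ = 0.757, c = a/β₁ = 0.9147/0.757 = 1.21 in.

c ≈ 1.21 in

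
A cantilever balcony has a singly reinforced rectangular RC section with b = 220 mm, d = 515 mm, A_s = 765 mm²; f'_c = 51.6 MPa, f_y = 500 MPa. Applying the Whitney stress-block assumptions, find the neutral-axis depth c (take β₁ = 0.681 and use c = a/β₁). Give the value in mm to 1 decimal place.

c ≈ 58.2 mm

T = A_s f_y = 765 × 500 = 382500 N = 382.5 kN.
Setting C = 0.85 f'_c a b equal to T: a = 382500/(0.85 × 51.6 × 220) = 39.641 mm.
With β₁ = 0.681, c = a/β₁ = 39.641/0.681 = 58.2 mm.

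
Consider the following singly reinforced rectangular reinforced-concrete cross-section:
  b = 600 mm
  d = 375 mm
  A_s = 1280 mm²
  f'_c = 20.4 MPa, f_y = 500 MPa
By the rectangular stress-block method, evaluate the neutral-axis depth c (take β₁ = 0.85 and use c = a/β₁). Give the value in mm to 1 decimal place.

c ≈ 72.4 mm

T = A_s f_y = 1280 × 500 = 640000 N = 640 kN.
Setting C = 0.85 f'_c a b equal to T: a = 640000/(0.85 × 20.4 × 600) = 61.515 mm.
With β₁ = 0.85, c = a/β₁ = 61.515/0.85 = 72.4 mm.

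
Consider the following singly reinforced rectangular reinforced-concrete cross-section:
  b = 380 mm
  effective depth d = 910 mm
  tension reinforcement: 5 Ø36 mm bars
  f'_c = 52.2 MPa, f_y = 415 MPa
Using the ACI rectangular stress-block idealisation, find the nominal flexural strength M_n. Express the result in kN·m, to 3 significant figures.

M_n ≈ 1790 kN·m

A_s = 5 × 1018 = 5090 mm².
T = A_s f_y = 5090 × 415 = 2112350 N = 2112.35 kN.
From C = T: a = T/(0.85 f'_c b) = 2112350/(0.85 × 52.2 × 380) = 125.28 mm.
M_n = T(d − a/2) = 2112.35 kN × (910 − 62.64) mm = 1789.92 kN·m.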